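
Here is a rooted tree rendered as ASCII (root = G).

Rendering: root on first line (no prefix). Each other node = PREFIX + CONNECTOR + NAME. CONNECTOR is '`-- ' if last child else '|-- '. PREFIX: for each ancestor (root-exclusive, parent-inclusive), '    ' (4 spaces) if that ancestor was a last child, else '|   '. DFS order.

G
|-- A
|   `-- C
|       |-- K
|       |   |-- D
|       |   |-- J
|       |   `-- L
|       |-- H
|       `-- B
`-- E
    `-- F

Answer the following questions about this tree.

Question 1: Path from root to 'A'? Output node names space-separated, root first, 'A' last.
Walk down from root: G -> A

Answer: G A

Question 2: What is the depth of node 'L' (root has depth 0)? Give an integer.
Answer: 4

Derivation:
Path from root to L: G -> A -> C -> K -> L
Depth = number of edges = 4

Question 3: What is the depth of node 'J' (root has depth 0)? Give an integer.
Answer: 4

Derivation:
Path from root to J: G -> A -> C -> K -> J
Depth = number of edges = 4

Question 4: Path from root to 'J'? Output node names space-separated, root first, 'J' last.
Answer: G A C K J

Derivation:
Walk down from root: G -> A -> C -> K -> J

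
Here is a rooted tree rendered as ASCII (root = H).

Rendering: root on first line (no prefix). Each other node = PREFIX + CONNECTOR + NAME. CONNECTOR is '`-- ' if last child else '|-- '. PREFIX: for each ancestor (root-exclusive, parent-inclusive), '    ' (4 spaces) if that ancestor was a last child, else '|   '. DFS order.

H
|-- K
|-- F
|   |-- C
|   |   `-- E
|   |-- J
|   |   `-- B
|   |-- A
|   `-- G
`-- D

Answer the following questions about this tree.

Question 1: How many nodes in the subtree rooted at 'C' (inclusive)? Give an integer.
Answer: 2

Derivation:
Subtree rooted at C contains: C, E
Count = 2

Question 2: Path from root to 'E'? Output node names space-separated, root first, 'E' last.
Answer: H F C E

Derivation:
Walk down from root: H -> F -> C -> E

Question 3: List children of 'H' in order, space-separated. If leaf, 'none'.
Answer: K F D

Derivation:
Node H's children (from adjacency): K, F, D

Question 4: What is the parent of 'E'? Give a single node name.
Answer: C

Derivation:
Scan adjacency: E appears as child of C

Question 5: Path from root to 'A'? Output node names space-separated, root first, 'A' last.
Answer: H F A

Derivation:
Walk down from root: H -> F -> A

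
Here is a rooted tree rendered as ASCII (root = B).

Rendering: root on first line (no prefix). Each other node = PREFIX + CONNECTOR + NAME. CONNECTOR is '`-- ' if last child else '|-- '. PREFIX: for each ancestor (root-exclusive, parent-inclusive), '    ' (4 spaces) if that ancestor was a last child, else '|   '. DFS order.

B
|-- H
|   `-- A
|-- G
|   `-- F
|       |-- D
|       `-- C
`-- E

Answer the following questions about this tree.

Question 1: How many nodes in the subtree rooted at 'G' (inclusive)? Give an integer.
Answer: 4

Derivation:
Subtree rooted at G contains: C, D, F, G
Count = 4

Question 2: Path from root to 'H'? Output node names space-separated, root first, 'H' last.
Answer: B H

Derivation:
Walk down from root: B -> H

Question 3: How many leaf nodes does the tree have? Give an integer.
Leaves (nodes with no children): A, C, D, E

Answer: 4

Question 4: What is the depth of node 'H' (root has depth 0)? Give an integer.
Answer: 1

Derivation:
Path from root to H: B -> H
Depth = number of edges = 1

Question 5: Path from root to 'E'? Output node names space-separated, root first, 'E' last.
Walk down from root: B -> E

Answer: B E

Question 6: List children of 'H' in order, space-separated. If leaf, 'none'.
Answer: A

Derivation:
Node H's children (from adjacency): A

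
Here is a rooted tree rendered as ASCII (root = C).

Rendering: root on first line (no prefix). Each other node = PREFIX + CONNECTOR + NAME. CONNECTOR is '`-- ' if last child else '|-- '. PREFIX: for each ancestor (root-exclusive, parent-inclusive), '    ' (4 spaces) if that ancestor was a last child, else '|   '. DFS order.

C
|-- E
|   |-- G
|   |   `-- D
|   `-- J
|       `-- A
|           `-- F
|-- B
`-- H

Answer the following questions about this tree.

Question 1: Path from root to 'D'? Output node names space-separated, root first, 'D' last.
Walk down from root: C -> E -> G -> D

Answer: C E G D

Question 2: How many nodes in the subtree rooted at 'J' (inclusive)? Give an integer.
Subtree rooted at J contains: A, F, J
Count = 3

Answer: 3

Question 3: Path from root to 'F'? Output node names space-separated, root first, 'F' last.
Walk down from root: C -> E -> J -> A -> F

Answer: C E J A F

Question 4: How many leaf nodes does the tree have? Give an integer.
Leaves (nodes with no children): B, D, F, H

Answer: 4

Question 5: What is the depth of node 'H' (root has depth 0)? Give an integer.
Answer: 1

Derivation:
Path from root to H: C -> H
Depth = number of edges = 1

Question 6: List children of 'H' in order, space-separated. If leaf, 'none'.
Node H's children (from adjacency): (leaf)

Answer: none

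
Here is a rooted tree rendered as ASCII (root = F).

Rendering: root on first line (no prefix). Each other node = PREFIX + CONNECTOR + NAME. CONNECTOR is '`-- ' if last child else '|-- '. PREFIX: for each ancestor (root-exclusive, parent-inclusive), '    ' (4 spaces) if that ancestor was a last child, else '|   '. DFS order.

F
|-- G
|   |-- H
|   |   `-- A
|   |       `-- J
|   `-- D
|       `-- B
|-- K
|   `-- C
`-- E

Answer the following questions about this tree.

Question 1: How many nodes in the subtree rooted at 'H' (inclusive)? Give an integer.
Subtree rooted at H contains: A, H, J
Count = 3

Answer: 3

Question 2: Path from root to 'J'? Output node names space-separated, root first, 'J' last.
Walk down from root: F -> G -> H -> A -> J

Answer: F G H A J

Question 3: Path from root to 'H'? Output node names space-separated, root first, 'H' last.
Answer: F G H

Derivation:
Walk down from root: F -> G -> H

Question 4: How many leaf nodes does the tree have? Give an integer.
Leaves (nodes with no children): B, C, E, J

Answer: 4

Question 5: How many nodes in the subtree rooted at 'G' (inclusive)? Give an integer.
Answer: 6

Derivation:
Subtree rooted at G contains: A, B, D, G, H, J
Count = 6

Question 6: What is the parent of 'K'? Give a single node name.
Scan adjacency: K appears as child of F

Answer: F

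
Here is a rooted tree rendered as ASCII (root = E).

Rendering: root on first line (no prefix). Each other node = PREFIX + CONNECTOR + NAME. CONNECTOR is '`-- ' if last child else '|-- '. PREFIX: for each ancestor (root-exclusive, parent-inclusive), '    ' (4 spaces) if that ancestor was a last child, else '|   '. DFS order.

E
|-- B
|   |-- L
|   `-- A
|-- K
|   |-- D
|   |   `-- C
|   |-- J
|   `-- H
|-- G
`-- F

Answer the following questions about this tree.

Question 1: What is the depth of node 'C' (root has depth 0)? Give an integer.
Path from root to C: E -> K -> D -> C
Depth = number of edges = 3

Answer: 3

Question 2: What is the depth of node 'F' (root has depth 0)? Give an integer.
Path from root to F: E -> F
Depth = number of edges = 1

Answer: 1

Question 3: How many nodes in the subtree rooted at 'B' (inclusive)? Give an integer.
Answer: 3

Derivation:
Subtree rooted at B contains: A, B, L
Count = 3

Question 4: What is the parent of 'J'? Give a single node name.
Scan adjacency: J appears as child of K

Answer: K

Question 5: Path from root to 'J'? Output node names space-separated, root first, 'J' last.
Answer: E K J

Derivation:
Walk down from root: E -> K -> J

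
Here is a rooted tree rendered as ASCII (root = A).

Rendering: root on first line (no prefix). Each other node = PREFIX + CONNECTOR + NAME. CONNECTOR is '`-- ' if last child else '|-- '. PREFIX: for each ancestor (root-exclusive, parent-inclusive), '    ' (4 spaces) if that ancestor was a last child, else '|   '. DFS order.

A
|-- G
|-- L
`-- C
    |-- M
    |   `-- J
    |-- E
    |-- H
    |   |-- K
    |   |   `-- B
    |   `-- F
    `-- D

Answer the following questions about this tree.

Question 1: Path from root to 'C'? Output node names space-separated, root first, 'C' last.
Walk down from root: A -> C

Answer: A C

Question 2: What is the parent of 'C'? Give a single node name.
Scan adjacency: C appears as child of A

Answer: A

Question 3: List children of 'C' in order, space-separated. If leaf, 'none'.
Node C's children (from adjacency): M, E, H, D

Answer: M E H D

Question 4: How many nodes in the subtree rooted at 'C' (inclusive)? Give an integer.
Subtree rooted at C contains: B, C, D, E, F, H, J, K, M
Count = 9

Answer: 9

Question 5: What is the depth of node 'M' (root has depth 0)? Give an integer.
Answer: 2

Derivation:
Path from root to M: A -> C -> M
Depth = number of edges = 2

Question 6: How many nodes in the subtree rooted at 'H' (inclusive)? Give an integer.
Answer: 4

Derivation:
Subtree rooted at H contains: B, F, H, K
Count = 4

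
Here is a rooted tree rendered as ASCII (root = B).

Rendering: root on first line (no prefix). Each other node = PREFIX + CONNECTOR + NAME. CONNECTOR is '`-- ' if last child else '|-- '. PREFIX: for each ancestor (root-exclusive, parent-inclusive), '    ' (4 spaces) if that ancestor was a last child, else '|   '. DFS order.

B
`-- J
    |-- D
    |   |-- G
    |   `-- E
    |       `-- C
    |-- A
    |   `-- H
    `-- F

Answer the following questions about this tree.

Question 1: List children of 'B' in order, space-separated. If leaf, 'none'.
Answer: J

Derivation:
Node B's children (from adjacency): J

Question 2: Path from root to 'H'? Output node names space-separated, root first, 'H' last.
Answer: B J A H

Derivation:
Walk down from root: B -> J -> A -> H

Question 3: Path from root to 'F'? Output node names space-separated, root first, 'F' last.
Walk down from root: B -> J -> F

Answer: B J F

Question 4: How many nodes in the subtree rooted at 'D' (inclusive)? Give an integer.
Subtree rooted at D contains: C, D, E, G
Count = 4

Answer: 4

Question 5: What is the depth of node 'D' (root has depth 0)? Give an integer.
Path from root to D: B -> J -> D
Depth = number of edges = 2

Answer: 2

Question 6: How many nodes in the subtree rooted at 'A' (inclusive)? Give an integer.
Subtree rooted at A contains: A, H
Count = 2

Answer: 2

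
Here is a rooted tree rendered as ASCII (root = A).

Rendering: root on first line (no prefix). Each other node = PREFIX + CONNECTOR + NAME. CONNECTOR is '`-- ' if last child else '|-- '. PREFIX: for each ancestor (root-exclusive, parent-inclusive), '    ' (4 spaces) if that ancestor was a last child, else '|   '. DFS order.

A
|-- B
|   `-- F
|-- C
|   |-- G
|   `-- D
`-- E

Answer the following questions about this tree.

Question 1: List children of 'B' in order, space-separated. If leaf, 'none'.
Node B's children (from adjacency): F

Answer: F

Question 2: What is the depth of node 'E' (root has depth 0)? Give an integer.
Answer: 1

Derivation:
Path from root to E: A -> E
Depth = number of edges = 1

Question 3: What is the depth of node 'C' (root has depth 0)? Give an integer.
Answer: 1

Derivation:
Path from root to C: A -> C
Depth = number of edges = 1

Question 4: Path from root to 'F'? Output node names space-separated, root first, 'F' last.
Walk down from root: A -> B -> F

Answer: A B F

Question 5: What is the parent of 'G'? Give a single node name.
Scan adjacency: G appears as child of C

Answer: C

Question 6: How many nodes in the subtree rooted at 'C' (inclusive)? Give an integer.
Answer: 3

Derivation:
Subtree rooted at C contains: C, D, G
Count = 3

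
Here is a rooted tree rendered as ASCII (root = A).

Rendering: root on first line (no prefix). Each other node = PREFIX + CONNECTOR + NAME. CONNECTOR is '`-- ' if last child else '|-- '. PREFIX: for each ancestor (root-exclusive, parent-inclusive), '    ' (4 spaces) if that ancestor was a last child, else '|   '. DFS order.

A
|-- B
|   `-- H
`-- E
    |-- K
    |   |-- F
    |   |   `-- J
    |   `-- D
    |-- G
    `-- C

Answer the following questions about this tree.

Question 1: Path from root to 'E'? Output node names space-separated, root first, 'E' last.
Walk down from root: A -> E

Answer: A E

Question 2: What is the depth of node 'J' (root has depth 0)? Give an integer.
Answer: 4

Derivation:
Path from root to J: A -> E -> K -> F -> J
Depth = number of edges = 4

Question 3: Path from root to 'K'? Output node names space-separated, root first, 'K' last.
Answer: A E K

Derivation:
Walk down from root: A -> E -> K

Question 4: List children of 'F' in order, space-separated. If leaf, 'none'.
Answer: J

Derivation:
Node F's children (from adjacency): J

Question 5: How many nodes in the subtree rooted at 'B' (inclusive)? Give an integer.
Subtree rooted at B contains: B, H
Count = 2

Answer: 2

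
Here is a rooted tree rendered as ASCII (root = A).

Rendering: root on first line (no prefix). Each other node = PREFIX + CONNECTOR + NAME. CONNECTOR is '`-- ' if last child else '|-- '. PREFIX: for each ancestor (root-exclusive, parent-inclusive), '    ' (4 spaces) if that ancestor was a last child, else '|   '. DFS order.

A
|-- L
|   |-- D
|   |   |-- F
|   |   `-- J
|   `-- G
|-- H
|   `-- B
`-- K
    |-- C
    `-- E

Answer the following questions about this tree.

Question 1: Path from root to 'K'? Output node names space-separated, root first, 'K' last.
Answer: A K

Derivation:
Walk down from root: A -> K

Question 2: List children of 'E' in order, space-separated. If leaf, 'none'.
Answer: none

Derivation:
Node E's children (from adjacency): (leaf)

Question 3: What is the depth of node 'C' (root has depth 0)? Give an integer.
Path from root to C: A -> K -> C
Depth = number of edges = 2

Answer: 2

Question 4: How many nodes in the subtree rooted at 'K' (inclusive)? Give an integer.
Answer: 3

Derivation:
Subtree rooted at K contains: C, E, K
Count = 3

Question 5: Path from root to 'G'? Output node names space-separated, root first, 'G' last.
Walk down from root: A -> L -> G

Answer: A L G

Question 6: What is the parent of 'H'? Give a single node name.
Answer: A

Derivation:
Scan adjacency: H appears as child of A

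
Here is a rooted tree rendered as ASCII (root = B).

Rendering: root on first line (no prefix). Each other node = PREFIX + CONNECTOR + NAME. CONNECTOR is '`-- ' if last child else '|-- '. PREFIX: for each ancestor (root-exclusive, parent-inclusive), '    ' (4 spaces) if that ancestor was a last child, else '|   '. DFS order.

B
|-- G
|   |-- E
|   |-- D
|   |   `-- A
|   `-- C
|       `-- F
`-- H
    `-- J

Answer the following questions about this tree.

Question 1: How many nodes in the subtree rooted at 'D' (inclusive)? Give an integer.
Answer: 2

Derivation:
Subtree rooted at D contains: A, D
Count = 2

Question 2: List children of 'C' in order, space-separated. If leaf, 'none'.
Node C's children (from adjacency): F

Answer: F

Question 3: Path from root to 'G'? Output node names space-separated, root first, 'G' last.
Walk down from root: B -> G

Answer: B G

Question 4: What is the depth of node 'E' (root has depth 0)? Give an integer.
Answer: 2

Derivation:
Path from root to E: B -> G -> E
Depth = number of edges = 2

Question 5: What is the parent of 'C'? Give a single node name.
Answer: G

Derivation:
Scan adjacency: C appears as child of G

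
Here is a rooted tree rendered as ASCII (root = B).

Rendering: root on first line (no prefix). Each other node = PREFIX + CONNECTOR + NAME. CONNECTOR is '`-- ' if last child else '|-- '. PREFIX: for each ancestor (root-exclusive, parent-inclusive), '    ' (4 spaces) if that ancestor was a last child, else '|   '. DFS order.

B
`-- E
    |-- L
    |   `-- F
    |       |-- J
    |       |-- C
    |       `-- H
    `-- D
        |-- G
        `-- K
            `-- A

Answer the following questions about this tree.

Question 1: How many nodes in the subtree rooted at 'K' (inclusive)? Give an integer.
Answer: 2

Derivation:
Subtree rooted at K contains: A, K
Count = 2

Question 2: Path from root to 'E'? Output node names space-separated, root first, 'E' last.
Answer: B E

Derivation:
Walk down from root: B -> E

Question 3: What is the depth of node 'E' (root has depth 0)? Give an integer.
Answer: 1

Derivation:
Path from root to E: B -> E
Depth = number of edges = 1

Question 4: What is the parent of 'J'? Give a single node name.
Answer: F

Derivation:
Scan adjacency: J appears as child of F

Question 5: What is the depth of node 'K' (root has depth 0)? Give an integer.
Path from root to K: B -> E -> D -> K
Depth = number of edges = 3

Answer: 3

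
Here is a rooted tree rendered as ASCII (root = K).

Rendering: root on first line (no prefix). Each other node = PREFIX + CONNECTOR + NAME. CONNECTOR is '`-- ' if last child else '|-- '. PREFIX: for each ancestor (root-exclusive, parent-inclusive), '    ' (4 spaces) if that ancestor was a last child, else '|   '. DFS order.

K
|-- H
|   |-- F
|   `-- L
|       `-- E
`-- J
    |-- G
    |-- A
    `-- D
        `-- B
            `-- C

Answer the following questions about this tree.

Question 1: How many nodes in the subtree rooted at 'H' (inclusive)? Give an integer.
Answer: 4

Derivation:
Subtree rooted at H contains: E, F, H, L
Count = 4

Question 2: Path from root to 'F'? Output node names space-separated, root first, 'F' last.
Answer: K H F

Derivation:
Walk down from root: K -> H -> F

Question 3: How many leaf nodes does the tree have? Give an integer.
Answer: 5

Derivation:
Leaves (nodes with no children): A, C, E, F, G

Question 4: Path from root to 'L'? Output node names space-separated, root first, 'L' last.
Walk down from root: K -> H -> L

Answer: K H L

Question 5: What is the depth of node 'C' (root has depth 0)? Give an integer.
Answer: 4

Derivation:
Path from root to C: K -> J -> D -> B -> C
Depth = number of edges = 4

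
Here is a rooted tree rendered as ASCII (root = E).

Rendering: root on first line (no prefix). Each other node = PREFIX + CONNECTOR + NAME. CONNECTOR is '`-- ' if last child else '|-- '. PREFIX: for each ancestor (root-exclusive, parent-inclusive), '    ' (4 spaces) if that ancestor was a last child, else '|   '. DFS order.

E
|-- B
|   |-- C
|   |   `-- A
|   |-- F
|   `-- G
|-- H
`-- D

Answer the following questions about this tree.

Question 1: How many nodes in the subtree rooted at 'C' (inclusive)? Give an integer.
Answer: 2

Derivation:
Subtree rooted at C contains: A, C
Count = 2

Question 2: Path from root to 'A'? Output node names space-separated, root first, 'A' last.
Walk down from root: E -> B -> C -> A

Answer: E B C A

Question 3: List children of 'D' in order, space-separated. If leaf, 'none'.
Answer: none

Derivation:
Node D's children (from adjacency): (leaf)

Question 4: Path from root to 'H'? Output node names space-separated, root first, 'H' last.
Walk down from root: E -> H

Answer: E H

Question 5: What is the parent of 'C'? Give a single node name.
Scan adjacency: C appears as child of B

Answer: B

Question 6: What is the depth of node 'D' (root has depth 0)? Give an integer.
Answer: 1

Derivation:
Path from root to D: E -> D
Depth = number of edges = 1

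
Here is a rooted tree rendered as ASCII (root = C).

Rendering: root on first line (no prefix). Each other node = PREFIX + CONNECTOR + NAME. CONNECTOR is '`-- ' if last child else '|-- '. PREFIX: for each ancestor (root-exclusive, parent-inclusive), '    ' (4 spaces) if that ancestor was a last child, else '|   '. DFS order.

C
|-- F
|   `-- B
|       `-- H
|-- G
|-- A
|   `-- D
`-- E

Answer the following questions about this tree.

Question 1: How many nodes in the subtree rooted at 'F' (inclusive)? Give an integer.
Subtree rooted at F contains: B, F, H
Count = 3

Answer: 3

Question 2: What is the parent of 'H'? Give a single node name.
Scan adjacency: H appears as child of B

Answer: B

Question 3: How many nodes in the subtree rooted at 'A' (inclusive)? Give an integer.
Subtree rooted at A contains: A, D
Count = 2

Answer: 2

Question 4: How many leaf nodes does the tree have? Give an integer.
Leaves (nodes with no children): D, E, G, H

Answer: 4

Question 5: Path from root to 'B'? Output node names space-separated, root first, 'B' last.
Walk down from root: C -> F -> B

Answer: C F B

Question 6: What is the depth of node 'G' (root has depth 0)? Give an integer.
Path from root to G: C -> G
Depth = number of edges = 1

Answer: 1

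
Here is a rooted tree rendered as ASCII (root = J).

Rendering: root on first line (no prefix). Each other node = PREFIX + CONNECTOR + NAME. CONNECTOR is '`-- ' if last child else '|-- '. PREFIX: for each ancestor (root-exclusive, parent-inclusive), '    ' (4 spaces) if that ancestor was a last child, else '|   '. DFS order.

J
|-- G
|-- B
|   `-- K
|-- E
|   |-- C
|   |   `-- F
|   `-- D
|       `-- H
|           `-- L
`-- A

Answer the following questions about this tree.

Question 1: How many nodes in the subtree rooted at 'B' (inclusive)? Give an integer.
Subtree rooted at B contains: B, K
Count = 2

Answer: 2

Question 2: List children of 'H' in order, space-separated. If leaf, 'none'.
Node H's children (from adjacency): L

Answer: L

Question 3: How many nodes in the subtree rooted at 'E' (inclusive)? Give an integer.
Subtree rooted at E contains: C, D, E, F, H, L
Count = 6

Answer: 6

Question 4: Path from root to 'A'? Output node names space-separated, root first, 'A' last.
Walk down from root: J -> A

Answer: J A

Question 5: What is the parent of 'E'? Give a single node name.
Scan adjacency: E appears as child of J

Answer: J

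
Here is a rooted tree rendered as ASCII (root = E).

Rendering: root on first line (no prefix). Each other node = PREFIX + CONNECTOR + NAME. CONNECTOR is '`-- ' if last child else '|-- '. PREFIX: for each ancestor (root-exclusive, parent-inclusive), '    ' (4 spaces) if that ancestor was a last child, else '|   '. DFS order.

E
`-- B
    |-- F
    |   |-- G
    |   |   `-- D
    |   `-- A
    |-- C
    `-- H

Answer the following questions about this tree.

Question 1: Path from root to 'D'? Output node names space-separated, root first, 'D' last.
Walk down from root: E -> B -> F -> G -> D

Answer: E B F G D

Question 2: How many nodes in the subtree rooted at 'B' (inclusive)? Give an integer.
Answer: 7

Derivation:
Subtree rooted at B contains: A, B, C, D, F, G, H
Count = 7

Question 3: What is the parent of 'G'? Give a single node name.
Answer: F

Derivation:
Scan adjacency: G appears as child of F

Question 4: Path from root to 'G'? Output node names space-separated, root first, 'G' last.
Answer: E B F G

Derivation:
Walk down from root: E -> B -> F -> G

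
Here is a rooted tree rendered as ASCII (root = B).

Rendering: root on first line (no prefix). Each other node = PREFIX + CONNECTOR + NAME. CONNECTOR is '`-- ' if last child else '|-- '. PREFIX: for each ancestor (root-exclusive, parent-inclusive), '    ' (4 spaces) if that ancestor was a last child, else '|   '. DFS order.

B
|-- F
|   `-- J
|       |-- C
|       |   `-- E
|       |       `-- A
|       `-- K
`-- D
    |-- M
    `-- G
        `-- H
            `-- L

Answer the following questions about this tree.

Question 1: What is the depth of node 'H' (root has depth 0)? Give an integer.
Path from root to H: B -> D -> G -> H
Depth = number of edges = 3

Answer: 3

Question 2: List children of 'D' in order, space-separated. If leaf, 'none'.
Node D's children (from adjacency): M, G

Answer: M G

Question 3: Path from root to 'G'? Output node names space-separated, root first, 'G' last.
Walk down from root: B -> D -> G

Answer: B D G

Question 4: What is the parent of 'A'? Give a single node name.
Scan adjacency: A appears as child of E

Answer: E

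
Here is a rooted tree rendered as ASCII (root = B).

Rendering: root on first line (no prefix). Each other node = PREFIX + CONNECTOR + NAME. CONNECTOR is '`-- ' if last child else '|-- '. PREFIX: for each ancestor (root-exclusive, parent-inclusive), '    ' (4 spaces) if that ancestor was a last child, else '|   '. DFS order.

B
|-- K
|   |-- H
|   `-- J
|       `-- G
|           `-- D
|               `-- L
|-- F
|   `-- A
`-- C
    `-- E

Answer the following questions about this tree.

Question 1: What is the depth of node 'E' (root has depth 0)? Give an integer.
Path from root to E: B -> C -> E
Depth = number of edges = 2

Answer: 2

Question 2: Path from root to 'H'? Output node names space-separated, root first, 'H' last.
Walk down from root: B -> K -> H

Answer: B K H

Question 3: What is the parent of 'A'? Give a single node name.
Scan adjacency: A appears as child of F

Answer: F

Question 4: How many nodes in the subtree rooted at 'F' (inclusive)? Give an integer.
Answer: 2

Derivation:
Subtree rooted at F contains: A, F
Count = 2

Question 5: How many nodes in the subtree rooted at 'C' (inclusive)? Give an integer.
Answer: 2

Derivation:
Subtree rooted at C contains: C, E
Count = 2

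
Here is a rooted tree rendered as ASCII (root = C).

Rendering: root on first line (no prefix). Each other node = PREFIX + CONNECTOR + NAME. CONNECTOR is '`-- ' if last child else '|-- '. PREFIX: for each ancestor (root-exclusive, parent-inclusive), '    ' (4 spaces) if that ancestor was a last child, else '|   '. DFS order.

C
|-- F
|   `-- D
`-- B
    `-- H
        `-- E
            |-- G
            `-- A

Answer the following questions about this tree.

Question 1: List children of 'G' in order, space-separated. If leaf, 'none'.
Answer: none

Derivation:
Node G's children (from adjacency): (leaf)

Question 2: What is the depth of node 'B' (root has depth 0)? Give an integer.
Path from root to B: C -> B
Depth = number of edges = 1

Answer: 1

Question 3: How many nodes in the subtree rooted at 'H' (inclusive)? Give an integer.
Subtree rooted at H contains: A, E, G, H
Count = 4

Answer: 4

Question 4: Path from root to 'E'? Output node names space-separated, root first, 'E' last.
Walk down from root: C -> B -> H -> E

Answer: C B H E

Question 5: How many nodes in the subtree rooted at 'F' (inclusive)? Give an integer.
Subtree rooted at F contains: D, F
Count = 2

Answer: 2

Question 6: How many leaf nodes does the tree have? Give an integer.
Answer: 3

Derivation:
Leaves (nodes with no children): A, D, G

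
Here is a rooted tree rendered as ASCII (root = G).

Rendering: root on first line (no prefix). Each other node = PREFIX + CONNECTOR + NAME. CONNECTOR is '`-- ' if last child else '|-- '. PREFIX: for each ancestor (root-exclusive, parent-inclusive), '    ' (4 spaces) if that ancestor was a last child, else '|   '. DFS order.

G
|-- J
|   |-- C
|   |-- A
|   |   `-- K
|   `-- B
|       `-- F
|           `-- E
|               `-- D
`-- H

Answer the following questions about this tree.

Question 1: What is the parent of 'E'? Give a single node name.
Scan adjacency: E appears as child of F

Answer: F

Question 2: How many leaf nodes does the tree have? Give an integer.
Answer: 4

Derivation:
Leaves (nodes with no children): C, D, H, K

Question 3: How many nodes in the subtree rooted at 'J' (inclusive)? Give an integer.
Answer: 8

Derivation:
Subtree rooted at J contains: A, B, C, D, E, F, J, K
Count = 8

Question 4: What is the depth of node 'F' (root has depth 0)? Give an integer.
Path from root to F: G -> J -> B -> F
Depth = number of edges = 3

Answer: 3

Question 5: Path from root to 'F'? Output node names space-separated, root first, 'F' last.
Answer: G J B F

Derivation:
Walk down from root: G -> J -> B -> F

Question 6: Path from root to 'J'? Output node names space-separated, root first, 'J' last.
Walk down from root: G -> J

Answer: G J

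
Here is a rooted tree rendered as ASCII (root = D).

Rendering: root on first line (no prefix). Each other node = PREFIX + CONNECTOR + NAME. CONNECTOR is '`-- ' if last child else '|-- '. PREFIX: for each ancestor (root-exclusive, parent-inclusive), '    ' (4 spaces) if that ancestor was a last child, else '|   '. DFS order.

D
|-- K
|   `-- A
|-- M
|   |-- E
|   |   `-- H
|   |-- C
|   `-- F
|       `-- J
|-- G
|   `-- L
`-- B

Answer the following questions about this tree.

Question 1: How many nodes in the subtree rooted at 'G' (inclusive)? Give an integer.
Answer: 2

Derivation:
Subtree rooted at G contains: G, L
Count = 2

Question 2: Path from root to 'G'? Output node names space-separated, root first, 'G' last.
Walk down from root: D -> G

Answer: D G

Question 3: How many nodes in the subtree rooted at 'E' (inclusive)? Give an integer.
Subtree rooted at E contains: E, H
Count = 2

Answer: 2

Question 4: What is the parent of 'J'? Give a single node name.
Answer: F

Derivation:
Scan adjacency: J appears as child of F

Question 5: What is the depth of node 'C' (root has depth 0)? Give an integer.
Path from root to C: D -> M -> C
Depth = number of edges = 2

Answer: 2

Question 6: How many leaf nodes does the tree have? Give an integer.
Answer: 6

Derivation:
Leaves (nodes with no children): A, B, C, H, J, L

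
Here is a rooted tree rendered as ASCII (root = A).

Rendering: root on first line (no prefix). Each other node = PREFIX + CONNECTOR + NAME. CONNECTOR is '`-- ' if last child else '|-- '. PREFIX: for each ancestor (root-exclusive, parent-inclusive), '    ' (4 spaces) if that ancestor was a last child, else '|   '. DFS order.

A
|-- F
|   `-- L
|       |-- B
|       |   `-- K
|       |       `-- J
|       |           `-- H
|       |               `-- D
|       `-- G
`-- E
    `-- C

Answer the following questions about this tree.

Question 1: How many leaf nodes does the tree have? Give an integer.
Leaves (nodes with no children): C, D, G

Answer: 3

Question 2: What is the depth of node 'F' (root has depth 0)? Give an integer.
Path from root to F: A -> F
Depth = number of edges = 1

Answer: 1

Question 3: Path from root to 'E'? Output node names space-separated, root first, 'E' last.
Answer: A E

Derivation:
Walk down from root: A -> E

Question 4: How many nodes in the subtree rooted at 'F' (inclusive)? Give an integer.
Answer: 8

Derivation:
Subtree rooted at F contains: B, D, F, G, H, J, K, L
Count = 8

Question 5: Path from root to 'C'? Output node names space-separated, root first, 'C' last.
Walk down from root: A -> E -> C

Answer: A E C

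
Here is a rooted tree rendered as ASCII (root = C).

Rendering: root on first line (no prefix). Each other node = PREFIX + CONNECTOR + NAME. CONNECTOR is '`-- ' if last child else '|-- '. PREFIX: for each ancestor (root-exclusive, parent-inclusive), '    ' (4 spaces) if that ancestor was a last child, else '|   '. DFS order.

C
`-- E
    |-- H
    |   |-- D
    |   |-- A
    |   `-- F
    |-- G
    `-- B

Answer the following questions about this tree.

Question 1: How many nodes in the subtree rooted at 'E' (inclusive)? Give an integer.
Answer: 7

Derivation:
Subtree rooted at E contains: A, B, D, E, F, G, H
Count = 7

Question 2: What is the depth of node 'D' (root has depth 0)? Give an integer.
Answer: 3

Derivation:
Path from root to D: C -> E -> H -> D
Depth = number of edges = 3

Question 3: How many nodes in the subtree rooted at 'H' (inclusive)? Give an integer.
Subtree rooted at H contains: A, D, F, H
Count = 4

Answer: 4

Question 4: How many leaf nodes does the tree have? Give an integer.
Answer: 5

Derivation:
Leaves (nodes with no children): A, B, D, F, G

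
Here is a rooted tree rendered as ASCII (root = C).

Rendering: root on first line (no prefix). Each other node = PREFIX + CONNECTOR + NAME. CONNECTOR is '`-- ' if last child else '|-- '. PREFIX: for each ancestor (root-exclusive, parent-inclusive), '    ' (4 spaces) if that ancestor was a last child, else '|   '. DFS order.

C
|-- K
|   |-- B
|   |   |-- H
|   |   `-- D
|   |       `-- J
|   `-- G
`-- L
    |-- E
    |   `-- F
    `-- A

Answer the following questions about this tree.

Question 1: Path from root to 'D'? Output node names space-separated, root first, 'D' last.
Answer: C K B D

Derivation:
Walk down from root: C -> K -> B -> D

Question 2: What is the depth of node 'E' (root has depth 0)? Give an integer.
Answer: 2

Derivation:
Path from root to E: C -> L -> E
Depth = number of edges = 2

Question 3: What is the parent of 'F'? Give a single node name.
Answer: E

Derivation:
Scan adjacency: F appears as child of E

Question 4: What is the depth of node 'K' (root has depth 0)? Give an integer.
Path from root to K: C -> K
Depth = number of edges = 1

Answer: 1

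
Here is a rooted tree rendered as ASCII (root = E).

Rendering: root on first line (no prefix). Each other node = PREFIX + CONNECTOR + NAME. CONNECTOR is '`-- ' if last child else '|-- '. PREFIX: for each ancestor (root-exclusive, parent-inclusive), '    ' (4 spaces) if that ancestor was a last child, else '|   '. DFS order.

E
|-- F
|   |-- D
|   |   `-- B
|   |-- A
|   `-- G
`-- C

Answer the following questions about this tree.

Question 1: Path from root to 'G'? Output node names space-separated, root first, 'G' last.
Walk down from root: E -> F -> G

Answer: E F G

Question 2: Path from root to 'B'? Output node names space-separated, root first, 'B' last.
Answer: E F D B

Derivation:
Walk down from root: E -> F -> D -> B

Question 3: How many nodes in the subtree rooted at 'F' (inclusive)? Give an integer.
Answer: 5

Derivation:
Subtree rooted at F contains: A, B, D, F, G
Count = 5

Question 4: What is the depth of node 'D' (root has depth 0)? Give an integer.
Answer: 2

Derivation:
Path from root to D: E -> F -> D
Depth = number of edges = 2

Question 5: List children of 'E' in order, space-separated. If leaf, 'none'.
Answer: F C

Derivation:
Node E's children (from adjacency): F, C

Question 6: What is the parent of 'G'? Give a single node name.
Scan adjacency: G appears as child of F

Answer: F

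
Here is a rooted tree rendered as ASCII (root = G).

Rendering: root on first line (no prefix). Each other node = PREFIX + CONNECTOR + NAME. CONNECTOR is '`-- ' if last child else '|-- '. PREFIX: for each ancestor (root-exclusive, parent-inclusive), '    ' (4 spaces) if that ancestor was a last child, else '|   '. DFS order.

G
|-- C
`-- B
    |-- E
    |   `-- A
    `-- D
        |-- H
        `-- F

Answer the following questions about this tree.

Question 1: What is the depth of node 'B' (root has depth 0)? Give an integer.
Answer: 1

Derivation:
Path from root to B: G -> B
Depth = number of edges = 1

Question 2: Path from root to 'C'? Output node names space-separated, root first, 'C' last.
Walk down from root: G -> C

Answer: G C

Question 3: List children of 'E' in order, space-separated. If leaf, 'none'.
Node E's children (from adjacency): A

Answer: A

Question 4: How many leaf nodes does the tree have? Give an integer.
Leaves (nodes with no children): A, C, F, H

Answer: 4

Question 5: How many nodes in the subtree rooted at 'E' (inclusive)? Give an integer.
Answer: 2

Derivation:
Subtree rooted at E contains: A, E
Count = 2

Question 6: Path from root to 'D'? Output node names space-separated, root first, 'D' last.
Walk down from root: G -> B -> D

Answer: G B D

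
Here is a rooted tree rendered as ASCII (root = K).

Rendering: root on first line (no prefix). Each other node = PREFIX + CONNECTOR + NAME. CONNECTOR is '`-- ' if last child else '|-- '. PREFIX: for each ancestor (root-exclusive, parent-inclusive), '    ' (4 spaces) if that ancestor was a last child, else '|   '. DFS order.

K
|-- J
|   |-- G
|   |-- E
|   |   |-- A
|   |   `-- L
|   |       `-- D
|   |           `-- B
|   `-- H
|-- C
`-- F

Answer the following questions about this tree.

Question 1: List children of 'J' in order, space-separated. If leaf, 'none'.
Node J's children (from adjacency): G, E, H

Answer: G E H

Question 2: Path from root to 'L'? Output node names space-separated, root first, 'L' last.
Walk down from root: K -> J -> E -> L

Answer: K J E L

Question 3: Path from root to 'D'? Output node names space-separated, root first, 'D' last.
Answer: K J E L D

Derivation:
Walk down from root: K -> J -> E -> L -> D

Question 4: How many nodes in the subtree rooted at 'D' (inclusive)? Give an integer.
Subtree rooted at D contains: B, D
Count = 2

Answer: 2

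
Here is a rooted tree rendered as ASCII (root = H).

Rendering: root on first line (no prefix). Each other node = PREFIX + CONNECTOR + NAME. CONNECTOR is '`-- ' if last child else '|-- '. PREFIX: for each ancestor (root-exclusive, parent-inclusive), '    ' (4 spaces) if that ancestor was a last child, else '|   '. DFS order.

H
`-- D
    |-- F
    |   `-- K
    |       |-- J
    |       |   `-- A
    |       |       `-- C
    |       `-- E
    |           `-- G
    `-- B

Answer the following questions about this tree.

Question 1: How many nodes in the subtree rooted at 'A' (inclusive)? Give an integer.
Answer: 2

Derivation:
Subtree rooted at A contains: A, C
Count = 2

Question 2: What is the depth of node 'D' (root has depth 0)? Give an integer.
Answer: 1

Derivation:
Path from root to D: H -> D
Depth = number of edges = 1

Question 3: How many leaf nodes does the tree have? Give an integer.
Leaves (nodes with no children): B, C, G

Answer: 3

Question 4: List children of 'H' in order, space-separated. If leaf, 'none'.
Answer: D

Derivation:
Node H's children (from adjacency): D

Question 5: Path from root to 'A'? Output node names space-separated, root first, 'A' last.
Answer: H D F K J A

Derivation:
Walk down from root: H -> D -> F -> K -> J -> A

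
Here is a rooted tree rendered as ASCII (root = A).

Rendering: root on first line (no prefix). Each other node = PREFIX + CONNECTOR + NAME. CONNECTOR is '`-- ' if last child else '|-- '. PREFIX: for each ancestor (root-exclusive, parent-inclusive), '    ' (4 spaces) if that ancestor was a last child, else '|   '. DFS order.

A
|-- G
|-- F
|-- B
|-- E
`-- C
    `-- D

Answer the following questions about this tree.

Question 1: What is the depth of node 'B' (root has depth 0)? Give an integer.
Path from root to B: A -> B
Depth = number of edges = 1

Answer: 1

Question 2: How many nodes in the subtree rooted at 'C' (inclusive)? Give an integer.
Answer: 2

Derivation:
Subtree rooted at C contains: C, D
Count = 2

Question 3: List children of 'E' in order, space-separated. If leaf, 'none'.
Answer: none

Derivation:
Node E's children (from adjacency): (leaf)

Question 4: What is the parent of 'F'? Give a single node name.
Scan adjacency: F appears as child of A

Answer: A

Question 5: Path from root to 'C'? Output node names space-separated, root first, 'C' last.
Walk down from root: A -> C

Answer: A C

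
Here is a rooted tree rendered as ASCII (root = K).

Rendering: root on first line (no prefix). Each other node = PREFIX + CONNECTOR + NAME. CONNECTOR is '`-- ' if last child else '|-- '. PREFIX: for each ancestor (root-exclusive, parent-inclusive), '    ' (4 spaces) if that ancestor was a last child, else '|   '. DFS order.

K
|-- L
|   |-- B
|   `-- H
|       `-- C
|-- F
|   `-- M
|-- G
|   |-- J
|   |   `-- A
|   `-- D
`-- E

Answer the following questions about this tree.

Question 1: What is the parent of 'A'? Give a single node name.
Answer: J

Derivation:
Scan adjacency: A appears as child of J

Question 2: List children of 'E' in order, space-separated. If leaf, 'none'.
Node E's children (from adjacency): (leaf)

Answer: none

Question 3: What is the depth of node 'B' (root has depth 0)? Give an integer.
Answer: 2

Derivation:
Path from root to B: K -> L -> B
Depth = number of edges = 2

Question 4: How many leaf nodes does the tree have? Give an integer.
Answer: 6

Derivation:
Leaves (nodes with no children): A, B, C, D, E, M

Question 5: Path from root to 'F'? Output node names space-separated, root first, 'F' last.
Answer: K F

Derivation:
Walk down from root: K -> F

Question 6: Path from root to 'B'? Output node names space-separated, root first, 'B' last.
Answer: K L B

Derivation:
Walk down from root: K -> L -> B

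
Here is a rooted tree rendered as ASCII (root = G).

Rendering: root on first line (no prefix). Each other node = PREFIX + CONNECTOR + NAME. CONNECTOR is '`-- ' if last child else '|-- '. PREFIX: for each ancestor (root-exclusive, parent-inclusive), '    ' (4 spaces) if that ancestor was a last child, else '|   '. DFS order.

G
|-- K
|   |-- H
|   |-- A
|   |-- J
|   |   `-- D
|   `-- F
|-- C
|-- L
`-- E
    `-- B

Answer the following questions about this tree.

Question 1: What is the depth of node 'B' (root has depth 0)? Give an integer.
Answer: 2

Derivation:
Path from root to B: G -> E -> B
Depth = number of edges = 2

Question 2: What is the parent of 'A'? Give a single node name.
Scan adjacency: A appears as child of K

Answer: K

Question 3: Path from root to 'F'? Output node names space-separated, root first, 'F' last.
Answer: G K F

Derivation:
Walk down from root: G -> K -> F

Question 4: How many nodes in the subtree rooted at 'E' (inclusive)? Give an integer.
Answer: 2

Derivation:
Subtree rooted at E contains: B, E
Count = 2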